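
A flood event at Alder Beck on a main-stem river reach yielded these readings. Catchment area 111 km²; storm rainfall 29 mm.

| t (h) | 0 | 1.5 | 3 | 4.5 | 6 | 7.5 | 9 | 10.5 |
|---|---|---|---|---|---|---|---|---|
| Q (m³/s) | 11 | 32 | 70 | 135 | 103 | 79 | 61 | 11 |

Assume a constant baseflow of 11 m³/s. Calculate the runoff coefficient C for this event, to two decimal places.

ΣQ_DR = 414.0 m³/s; V = ΣQ_DR·Δt = 2.236 × 10^6 m³.
Runoff depth d = V / A = 20.14 mm.
C = d / P = 20.14 / 29 = 0.69.

C ≈ 0.69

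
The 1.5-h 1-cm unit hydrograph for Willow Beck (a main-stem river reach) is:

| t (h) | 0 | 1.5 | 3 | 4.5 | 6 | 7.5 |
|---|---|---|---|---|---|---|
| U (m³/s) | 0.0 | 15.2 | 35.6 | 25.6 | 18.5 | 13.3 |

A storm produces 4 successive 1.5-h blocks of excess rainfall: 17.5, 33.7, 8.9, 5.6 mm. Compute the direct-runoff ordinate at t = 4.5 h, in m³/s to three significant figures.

By discrete convolution, Q_j = Σ (P_i / 10 mm) · U_{j−i}.
At t = 4.5 h (j=3): Q = (17.5/10)·25.6 + (33.7/10)·35.6 + (8.9/10)·15.2 + (5.6/10)·0.0 = 178 m³/s.

Q ≈ 178 m³/s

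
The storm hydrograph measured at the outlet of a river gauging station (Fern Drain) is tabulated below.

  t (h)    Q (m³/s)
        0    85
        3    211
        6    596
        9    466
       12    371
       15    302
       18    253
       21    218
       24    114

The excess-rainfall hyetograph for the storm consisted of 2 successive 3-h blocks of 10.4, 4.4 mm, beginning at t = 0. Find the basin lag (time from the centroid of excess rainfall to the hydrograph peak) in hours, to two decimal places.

Centroid of excess rainfall: t_c = Σ P_i·t̄_i / ΣP_i = 2.3919 h (block centres at 1.5, 4.5 h).
Hydrograph peak occurs at t = 6 h, so basin lag t_L = 6 − 2.3919 = 3.61 h.

t_L ≈ 3.61 h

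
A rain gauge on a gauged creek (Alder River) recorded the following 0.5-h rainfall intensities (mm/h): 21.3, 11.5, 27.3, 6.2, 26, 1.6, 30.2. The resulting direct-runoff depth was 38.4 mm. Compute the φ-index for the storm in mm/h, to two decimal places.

φ ≈ 7.90 mm/h

Only the 5 blocks with intensity above φ contribute runoff: 21.3, 11.5, 27.3, 26, 30.2 mm/h.
Σ(I−φ)·Δt = d  ⇒  (21.3+11.5+27.3+26+30.2 − 5φ)·0.5 = 38.4
φ = (116.3 − 38.4/0.5) / 5 = 7.90 mm/h.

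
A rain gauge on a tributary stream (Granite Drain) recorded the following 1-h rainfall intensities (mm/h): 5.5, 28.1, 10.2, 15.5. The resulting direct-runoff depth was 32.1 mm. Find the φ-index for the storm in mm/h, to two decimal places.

φ ≈ 7.23 mm/h

Only the 3 blocks with intensity above φ contribute runoff: 28.1, 10.2, 15.5 mm/h.
Σ(I−φ)·Δt = d  ⇒  (28.1+10.2+15.5 − 3φ)·1 = 32.1
φ = (53.80 − 32.1/1) / 3 = 7.23 mm/h.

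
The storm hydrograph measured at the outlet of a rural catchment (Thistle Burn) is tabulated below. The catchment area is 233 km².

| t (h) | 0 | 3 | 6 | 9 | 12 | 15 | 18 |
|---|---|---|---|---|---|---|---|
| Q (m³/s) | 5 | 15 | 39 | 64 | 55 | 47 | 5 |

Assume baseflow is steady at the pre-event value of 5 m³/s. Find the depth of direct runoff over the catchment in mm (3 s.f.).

d ≈ 9.04 mm

Direct runoff: 0.0, 10.0, 34.0, 59.0, 50.0, 42.0, 0.0 m³/s; ΣQ_DR = 195.0 m³/s.
V = ΣQ_DR · Δt = 195.0 × 10800 s = 2.106 × 10^6 m³.
Over A = 233 km², depth = V / A = 9.04 mm.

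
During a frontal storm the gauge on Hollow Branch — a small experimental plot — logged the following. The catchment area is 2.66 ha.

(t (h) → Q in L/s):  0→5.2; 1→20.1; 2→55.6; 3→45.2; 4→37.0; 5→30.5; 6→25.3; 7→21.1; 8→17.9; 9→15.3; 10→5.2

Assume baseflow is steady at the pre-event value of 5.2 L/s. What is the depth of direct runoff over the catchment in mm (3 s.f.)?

d ≈ 29.9 mm

Direct runoff: 0.0, 14.9, 50.4, 40.0, 31.8, 25.3, 20.1, 15.9, 12.7, 10.1, 0.0 L/s; ΣQ_DR = 221.2 L/s.
V = ΣQ_DR · Δt = 221.2 × 3600 s = 7.963 × 10^5 L.
Over A = 2.66 ha, depth = V / A = 29.9 mm.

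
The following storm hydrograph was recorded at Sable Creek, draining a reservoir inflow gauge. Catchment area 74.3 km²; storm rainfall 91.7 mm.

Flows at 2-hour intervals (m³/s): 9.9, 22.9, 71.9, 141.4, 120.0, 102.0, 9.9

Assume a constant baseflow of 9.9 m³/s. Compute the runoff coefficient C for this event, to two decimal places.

ΣQ_DR = 408.7 m³/s; V = ΣQ_DR·Δt = 2.943 × 10^6 m³.
Runoff depth d = V / A = 39.60 mm.
C = d / P = 39.60 / 91.7 = 0.43.

C ≈ 0.43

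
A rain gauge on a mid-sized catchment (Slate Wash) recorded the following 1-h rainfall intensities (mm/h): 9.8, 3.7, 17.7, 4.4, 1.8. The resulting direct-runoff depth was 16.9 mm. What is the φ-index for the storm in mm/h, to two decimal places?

Only the 2 blocks with intensity above φ contribute runoff: 9.8, 17.7 mm/h.
Σ(I−φ)·Δt = d  ⇒  (9.8+17.7 − 2φ)·1 = 16.9
φ = (27.50 − 16.9/1) / 2 = 5.30 mm/h.

φ ≈ 5.30 mm/h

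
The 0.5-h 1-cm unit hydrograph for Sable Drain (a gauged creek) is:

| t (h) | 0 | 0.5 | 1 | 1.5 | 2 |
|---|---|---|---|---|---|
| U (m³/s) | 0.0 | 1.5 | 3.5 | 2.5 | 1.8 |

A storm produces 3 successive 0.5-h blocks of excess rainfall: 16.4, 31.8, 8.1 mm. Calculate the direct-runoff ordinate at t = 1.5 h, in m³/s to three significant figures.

Q ≈ 16.4 m³/s

By discrete convolution, Q_j = Σ (P_i / 10 mm) · U_{j−i}.
At t = 1.5 h (j=3): Q = (16.4/10)·2.5 + (31.8/10)·3.5 + (8.1/10)·1.5 = 16.4 m³/s.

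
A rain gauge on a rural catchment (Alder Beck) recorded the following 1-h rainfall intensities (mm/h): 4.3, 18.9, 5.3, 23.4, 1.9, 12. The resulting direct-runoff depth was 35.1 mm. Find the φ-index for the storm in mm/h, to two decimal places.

Only the 3 blocks with intensity above φ contribute runoff: 18.9, 23.4, 12 mm/h.
Σ(I−φ)·Δt = d  ⇒  (18.9+23.4+12 − 3φ)·1 = 35.1
φ = (54.30 − 35.1/1) / 3 = 6.40 mm/h.

φ ≈ 6.40 mm/h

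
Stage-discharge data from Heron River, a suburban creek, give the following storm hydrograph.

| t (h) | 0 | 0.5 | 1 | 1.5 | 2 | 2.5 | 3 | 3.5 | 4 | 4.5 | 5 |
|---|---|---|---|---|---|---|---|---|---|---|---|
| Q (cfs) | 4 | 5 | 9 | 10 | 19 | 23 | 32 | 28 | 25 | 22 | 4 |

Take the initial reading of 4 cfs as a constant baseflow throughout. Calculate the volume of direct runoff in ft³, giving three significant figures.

Direct-runoff ordinates (Q − Q_b): 0.0, 1.0, 5.0, 6.0, 15.0, 19.0, 28.0, 24.0, 21.0, 18.0, 0.0 cfs.
ΣQ_DR = 137.0 cfs.
With Δt = 0.5 h = 1800 s, V = ΣQ_DR · Δt = 137.0 × 1800 = 2.47 × 10^5 ft³.

V ≈ 2.47 × 10^5 ft³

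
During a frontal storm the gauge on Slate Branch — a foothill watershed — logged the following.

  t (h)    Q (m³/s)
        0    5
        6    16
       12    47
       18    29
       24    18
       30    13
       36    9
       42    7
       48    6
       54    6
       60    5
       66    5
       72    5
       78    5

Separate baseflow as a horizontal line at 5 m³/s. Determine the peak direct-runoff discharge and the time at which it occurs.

Subtracting baseflow gives direct-runoff ordinates: 0.0, 11.0, 42.0, 24.0, 13.0, 8.0, 4.0, 2.0, 1.0, 1.0, 0.0, 0.0, 0.0, 0.0 m³/s.
The maximum is 42.0 m³/s, occurring at the reading for t = 12 h.

Q_p = 42.0 m³/s at t = 12 h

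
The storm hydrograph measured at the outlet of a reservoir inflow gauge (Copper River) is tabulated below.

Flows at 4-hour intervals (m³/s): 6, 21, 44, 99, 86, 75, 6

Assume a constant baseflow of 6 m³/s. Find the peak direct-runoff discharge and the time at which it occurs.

Subtracting baseflow gives direct-runoff ordinates: 0.0, 15.0, 38.0, 93.0, 80.0, 69.0, 0.0 m³/s.
The maximum is 93.0 m³/s, occurring at the reading for t = 12 h.

Q_p = 93.0 m³/s at t = 12 h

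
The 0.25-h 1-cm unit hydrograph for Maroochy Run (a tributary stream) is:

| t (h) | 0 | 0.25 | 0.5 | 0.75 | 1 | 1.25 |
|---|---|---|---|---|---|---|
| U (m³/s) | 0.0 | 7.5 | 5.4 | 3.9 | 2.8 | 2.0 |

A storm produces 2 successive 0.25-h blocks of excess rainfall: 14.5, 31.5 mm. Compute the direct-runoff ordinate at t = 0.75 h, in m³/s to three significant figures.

By discrete convolution, Q_j = Σ (P_i / 10 mm) · U_{j−i}.
At t = 0.75 h (j=3): Q = (14.5/10)·3.9 + (31.5/10)·5.4 = 22.7 m³/s.

Q ≈ 22.7 m³/s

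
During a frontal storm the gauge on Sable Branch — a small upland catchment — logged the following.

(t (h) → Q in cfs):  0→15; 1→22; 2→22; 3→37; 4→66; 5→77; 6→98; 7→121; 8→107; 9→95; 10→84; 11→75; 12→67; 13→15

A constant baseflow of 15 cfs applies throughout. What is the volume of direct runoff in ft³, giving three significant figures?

Direct-runoff ordinates (Q − Q_b): 0.0, 7.0, 7.0, 22.0, 51.0, 62.0, 83.0, 106.0, 92.0, 80.0, 69.0, 60.0, 52.0, 0.0 cfs.
ΣQ_DR = 691.0 cfs.
With Δt = 1 h = 3600 s, V = ΣQ_DR · Δt = 691.0 × 3600 = 2.49 × 10^6 ft³.

V ≈ 2.49 × 10^6 ft³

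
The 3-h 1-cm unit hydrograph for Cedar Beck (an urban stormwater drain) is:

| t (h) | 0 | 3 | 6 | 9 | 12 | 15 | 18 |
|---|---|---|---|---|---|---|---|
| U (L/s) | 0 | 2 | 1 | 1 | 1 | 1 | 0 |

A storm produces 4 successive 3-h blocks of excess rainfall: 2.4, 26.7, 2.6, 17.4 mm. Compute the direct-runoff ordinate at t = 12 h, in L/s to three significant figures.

By discrete convolution, Q_j = Σ (P_i / 10 mm) · U_{j−i}.
At t = 12 h (j=4): Q = (2.4/10)·1 + (26.7/10)·1 + (2.6/10)·1 + (17.4/10)·2 = 6.65 L/s.

Q ≈ 6.65 L/s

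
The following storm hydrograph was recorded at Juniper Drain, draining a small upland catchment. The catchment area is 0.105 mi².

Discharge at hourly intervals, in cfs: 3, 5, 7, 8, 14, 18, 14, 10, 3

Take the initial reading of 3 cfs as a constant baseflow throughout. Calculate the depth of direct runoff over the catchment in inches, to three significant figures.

d ≈ 0.812 in

Direct runoff: 0.0, 2.0, 4.0, 5.0, 11.0, 15.0, 11.0, 7.0, 0.0 cfs; ΣQ_DR = 55.00 cfs.
V = ΣQ_DR · Δt = 55.00 × 3600 s = 1.980 × 10^5 ft³.
Over A = 0.105 mi², depth = V / A = 0.812 in.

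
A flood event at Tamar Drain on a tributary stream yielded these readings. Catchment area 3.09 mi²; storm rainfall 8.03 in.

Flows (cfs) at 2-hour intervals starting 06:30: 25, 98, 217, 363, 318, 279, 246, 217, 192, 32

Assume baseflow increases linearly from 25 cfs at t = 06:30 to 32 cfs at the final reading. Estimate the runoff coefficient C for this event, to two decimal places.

ΣQ_DR = 1702 cfs; V = ΣQ_DR·Δt = 1.225 × 10^7 ft³.
Runoff depth d = V / A = 1.707 in.
C = d / P = 1.707 / 8.03 = 0.21.

C ≈ 0.21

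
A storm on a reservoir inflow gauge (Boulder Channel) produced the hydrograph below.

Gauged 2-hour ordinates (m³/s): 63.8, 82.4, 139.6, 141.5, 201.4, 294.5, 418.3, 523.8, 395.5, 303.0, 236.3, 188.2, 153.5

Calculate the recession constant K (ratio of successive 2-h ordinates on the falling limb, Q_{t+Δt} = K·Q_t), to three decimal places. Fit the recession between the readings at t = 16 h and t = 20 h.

K ≈ 0.773

Using the recession-limb readings at t = 16 h and t = 20 h: Q falls from 395.5 to 236.3 m³/s over 2 intervals.
K = (Q₂/Q₁)^(1/2) = (236.3/395.5)^(1/2) = 0.773.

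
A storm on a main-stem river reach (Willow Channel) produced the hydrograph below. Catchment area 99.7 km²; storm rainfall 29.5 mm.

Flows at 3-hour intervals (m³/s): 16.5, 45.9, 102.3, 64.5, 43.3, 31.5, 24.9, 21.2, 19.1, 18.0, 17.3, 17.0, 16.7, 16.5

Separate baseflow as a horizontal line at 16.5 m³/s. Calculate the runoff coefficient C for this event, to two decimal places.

C ≈ 0.82

ΣQ_DR = 223.7 m³/s; V = ΣQ_DR·Δt = 2.416 × 10^6 m³.
Runoff depth d = V / A = 24.23 mm.
C = d / P = 24.23 / 29.5 = 0.82.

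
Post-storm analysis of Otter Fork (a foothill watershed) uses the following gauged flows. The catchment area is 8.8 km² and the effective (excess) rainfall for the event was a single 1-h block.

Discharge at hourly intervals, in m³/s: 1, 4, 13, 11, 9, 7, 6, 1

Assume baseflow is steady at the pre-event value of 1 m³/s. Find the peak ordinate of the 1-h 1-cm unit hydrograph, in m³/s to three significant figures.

U_p ≈ 6.67 m³/s

Direct runoff: 0.0, 3.0, 12.0, 10.0, 8.0, 6.0, 5.0, 0.0 m³/s; ΣQ_DR = 44.00 m³/s, peak = 12.0 m³/s.
Runoff depth d = ΣQ_DR·Δt / A = 44.00 × 3600 / (8.8 km²) = 18.00 mm.
The 1-cm UH is the DRH scaled by (10 mm)/d, so U_p = 12.0 × 10/18.00 = 6.67 m³/s.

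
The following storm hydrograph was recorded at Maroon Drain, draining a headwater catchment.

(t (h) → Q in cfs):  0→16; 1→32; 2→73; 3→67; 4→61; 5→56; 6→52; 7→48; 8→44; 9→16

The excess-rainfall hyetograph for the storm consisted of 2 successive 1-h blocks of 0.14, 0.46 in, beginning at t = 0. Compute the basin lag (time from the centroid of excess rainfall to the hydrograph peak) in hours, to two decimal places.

Centroid of excess rainfall: t_c = Σ P_i·t̄_i / ΣP_i = 1.2667 h (block centres at 0.5, 1.5 h).
Hydrograph peak occurs at t = 2 h, so basin lag t_L = 2 − 1.2667 = 0.73 h.

t_L ≈ 0.73 h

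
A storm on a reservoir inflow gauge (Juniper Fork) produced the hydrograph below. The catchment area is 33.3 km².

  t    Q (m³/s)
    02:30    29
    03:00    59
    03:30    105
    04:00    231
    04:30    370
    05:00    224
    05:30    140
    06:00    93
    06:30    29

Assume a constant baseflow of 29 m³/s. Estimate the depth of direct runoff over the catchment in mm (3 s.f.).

d ≈ 55.1 mm

Direct runoff: 0.0, 30.0, 76.0, 202.0, 341.0, 195.0, 111.0, 64.0, 0.0 m³/s; ΣQ_DR = 1019 m³/s.
V = ΣQ_DR · Δt = 1019 × 1800 s = 1.834 × 10^6 m³.
Over A = 33.3 km², depth = V / A = 55.1 mm.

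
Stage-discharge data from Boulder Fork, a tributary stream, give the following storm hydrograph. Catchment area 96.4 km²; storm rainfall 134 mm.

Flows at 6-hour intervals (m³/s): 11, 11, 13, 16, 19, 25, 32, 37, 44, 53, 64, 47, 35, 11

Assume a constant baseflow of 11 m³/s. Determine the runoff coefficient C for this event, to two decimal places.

C ≈ 0.44

ΣQ_DR = 264.0 m³/s; V = ΣQ_DR·Δt = 5.702 × 10^6 m³.
Runoff depth d = V / A = 59.15 mm.
C = d / P = 59.15 / 134 = 0.44.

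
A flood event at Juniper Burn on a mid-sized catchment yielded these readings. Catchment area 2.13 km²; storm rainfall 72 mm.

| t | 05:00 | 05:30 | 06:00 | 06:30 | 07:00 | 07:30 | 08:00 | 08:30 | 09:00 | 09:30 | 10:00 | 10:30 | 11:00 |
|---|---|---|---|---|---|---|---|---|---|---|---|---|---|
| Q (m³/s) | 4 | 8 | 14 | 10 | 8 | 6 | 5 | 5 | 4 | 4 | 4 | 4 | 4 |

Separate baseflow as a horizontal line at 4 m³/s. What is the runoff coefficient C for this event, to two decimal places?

C ≈ 0.33

ΣQ_DR = 28.00 m³/s; V = ΣQ_DR·Δt = 50400 m³.
Runoff depth d = V / A = 23.66 mm.
C = d / P = 23.66 / 72 = 0.33.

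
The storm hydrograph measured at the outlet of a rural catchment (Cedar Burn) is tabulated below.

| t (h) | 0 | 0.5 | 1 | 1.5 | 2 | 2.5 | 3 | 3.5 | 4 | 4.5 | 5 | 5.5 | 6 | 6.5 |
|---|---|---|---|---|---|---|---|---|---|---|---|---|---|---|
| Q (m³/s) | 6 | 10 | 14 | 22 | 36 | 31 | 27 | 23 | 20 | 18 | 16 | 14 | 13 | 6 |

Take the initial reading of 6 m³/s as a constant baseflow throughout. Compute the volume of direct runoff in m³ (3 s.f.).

V ≈ 3.10 × 10^5 m³

Direct-runoff ordinates (Q − Q_b): 0.0, 4.0, 8.0, 16.0, 30.0, 25.0, 21.0, 17.0, 14.0, 12.0, 10.0, 8.0, 7.0, 0.0 m³/s.
ΣQ_DR = 172.0 m³/s.
With Δt = 0.5 h = 1800 s, V = ΣQ_DR · Δt = 172.0 × 1800 = 3.10 × 10^5 m³.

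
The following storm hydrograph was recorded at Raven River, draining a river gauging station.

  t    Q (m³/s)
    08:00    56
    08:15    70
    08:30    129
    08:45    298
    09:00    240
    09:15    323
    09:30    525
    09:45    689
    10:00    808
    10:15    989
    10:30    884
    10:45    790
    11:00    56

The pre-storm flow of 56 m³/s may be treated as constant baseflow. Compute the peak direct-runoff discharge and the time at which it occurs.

Q_p = 933.0 m³/s at t = 10:15

Subtracting baseflow gives direct-runoff ordinates: 0.0, 14.0, 73.0, 242.0, 184.0, 267.0, 469.0, 633.0, 752.0, 933.0, 828.0, 734.0, 0.0 m³/s.
The maximum is 933.0 m³/s, occurring at the reading for t = 10:15.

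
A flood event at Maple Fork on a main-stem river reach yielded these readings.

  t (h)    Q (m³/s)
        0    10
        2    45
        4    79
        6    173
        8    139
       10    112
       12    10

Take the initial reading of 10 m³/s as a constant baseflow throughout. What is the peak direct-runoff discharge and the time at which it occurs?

Subtracting baseflow gives direct-runoff ordinates: 0.0, 35.0, 69.0, 163.0, 129.0, 102.0, 0.0 m³/s.
The maximum is 163.0 m³/s, occurring at the reading for t = 6 h.

Q_p = 163.0 m³/s at t = 6 h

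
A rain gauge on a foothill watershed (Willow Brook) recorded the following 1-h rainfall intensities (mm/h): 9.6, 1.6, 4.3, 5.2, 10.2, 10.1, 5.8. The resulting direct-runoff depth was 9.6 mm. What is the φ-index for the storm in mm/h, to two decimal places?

Only the 3 blocks with intensity above φ contribute runoff: 9.6, 10.2, 10.1 mm/h.
Σ(I−φ)·Δt = d  ⇒  (9.6+10.2+10.1 − 3φ)·1 = 9.6
φ = (29.90 − 9.6/1) / 3 = 6.77 mm/h.

φ ≈ 6.77 mm/h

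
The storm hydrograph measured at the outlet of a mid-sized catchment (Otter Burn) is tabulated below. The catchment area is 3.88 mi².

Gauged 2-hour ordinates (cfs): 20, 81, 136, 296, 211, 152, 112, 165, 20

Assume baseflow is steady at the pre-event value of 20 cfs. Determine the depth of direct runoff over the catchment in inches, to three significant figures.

Direct runoff: 0.0, 61.0, 116.0, 276.0, 191.0, 132.0, 92.0, 145.0, 0.0 cfs; ΣQ_DR = 1013 cfs.
V = ΣQ_DR · Δt = 1013 × 7200 s = 7.294 × 10^6 ft³.
Over A = 3.88 mi², depth = V / A = 0.809 in.

d ≈ 0.809 in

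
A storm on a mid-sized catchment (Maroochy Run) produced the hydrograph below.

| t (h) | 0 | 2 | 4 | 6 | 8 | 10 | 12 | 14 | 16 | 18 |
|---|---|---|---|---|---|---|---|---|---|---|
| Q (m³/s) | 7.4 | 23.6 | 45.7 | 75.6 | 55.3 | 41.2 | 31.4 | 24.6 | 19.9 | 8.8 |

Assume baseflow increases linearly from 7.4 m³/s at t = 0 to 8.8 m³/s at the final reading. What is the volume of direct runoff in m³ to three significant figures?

V ≈ 1.82 × 10^6 m³

Direct-runoff ordinates (Q − Q_b): 0.00, 16.04, 37.99, 67.73, 47.28, 33.02, 23.07, 16.11, 11.26, 0.00 m³/s.
ΣQ_DR = 252.5 m³/s.
With Δt = 2 h = 7200 s, V = ΣQ_DR · Δt = 252.5 × 7200 = 1.82 × 10^6 m³.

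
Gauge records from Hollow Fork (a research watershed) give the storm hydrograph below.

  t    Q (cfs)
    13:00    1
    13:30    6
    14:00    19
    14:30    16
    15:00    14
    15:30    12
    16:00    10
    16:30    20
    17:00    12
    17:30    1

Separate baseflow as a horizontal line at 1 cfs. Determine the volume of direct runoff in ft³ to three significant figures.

V ≈ 1.82 × 10^5 ft³

Direct-runoff ordinates (Q − Q_b): 0.0, 5.0, 18.0, 15.0, 13.0, 11.0, 9.0, 19.0, 11.0, 0.0 cfs.
ΣQ_DR = 101.0 cfs.
With Δt = 0.5 h = 1800 s, V = ΣQ_DR · Δt = 101.0 × 1800 = 1.82 × 10^5 ft³.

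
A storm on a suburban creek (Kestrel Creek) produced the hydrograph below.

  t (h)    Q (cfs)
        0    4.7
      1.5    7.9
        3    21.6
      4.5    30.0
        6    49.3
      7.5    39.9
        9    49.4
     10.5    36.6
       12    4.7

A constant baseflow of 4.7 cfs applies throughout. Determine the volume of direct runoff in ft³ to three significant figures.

V ≈ 1.09 × 10^6 ft³

Direct-runoff ordinates (Q − Q_b): 0.0, 3.2, 16.9, 25.3, 44.6, 35.2, 44.7, 31.9, 0.0 cfs.
ΣQ_DR = 201.8 cfs.
With Δt = 1.5 h = 5400 s, V = ΣQ_DR · Δt = 201.8 × 5400 = 1.09 × 10^6 ft³.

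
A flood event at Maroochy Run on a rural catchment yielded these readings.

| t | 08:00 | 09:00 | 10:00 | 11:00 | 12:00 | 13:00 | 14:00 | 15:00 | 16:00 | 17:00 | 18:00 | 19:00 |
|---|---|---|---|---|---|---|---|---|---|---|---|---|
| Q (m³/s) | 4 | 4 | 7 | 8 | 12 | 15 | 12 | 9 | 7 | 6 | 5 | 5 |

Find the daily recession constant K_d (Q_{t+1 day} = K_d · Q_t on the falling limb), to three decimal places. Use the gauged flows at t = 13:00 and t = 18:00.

K_d ≈ 0.005

Between t = 13:00 and t = 18:00 the flow falls from 15 to 5 m³/s over 5×1 h = 5 h.
Per-interval ratio K = (5/15)^(1/5) = 0.8027; K_d = K^(24/1) = 0.005.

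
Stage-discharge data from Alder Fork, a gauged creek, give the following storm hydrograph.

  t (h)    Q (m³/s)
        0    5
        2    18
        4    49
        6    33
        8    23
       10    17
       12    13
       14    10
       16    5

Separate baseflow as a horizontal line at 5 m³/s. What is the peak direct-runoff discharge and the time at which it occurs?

Q_p = 44.0 m³/s at t = 4 h

Subtracting baseflow gives direct-runoff ordinates: 0.0, 13.0, 44.0, 28.0, 18.0, 12.0, 8.0, 5.0, 0.0 m³/s.
The maximum is 44.0 m³/s, occurring at the reading for t = 4 h.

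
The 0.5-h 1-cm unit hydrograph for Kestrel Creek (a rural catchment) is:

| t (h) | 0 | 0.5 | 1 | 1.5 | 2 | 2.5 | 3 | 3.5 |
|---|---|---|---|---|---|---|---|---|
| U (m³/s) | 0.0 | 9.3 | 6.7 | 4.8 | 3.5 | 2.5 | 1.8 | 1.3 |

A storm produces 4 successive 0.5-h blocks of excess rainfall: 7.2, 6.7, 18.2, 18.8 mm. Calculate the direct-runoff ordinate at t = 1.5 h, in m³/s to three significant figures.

Q ≈ 24.9 m³/s

By discrete convolution, Q_j = Σ (P_i / 10 mm) · U_{j−i}.
At t = 1.5 h (j=3): Q = (7.2/10)·4.8 + (6.7/10)·6.7 + (18.2/10)·9.3 + (18.8/10)·0.0 = 24.9 m³/s.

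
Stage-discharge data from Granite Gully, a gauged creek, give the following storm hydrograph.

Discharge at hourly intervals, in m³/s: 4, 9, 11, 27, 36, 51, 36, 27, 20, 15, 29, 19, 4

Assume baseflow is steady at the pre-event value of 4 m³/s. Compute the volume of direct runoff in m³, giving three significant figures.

V ≈ 8.50 × 10^5 m³

Direct-runoff ordinates (Q − Q_b): 0.0, 5.0, 7.0, 23.0, 32.0, 47.0, 32.0, 23.0, 16.0, 11.0, 25.0, 15.0, 0.0 m³/s.
ΣQ_DR = 236.0 m³/s.
With Δt = 1 h = 3600 s, V = ΣQ_DR · Δt = 236.0 × 3600 = 8.50 × 10^5 m³.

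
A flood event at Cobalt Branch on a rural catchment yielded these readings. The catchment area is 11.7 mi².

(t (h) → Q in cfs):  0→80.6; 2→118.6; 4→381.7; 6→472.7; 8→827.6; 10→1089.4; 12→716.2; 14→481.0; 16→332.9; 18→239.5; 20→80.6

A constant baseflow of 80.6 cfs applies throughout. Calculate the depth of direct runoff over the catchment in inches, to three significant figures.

d ≈ 1.04 in

Direct runoff: 0.0, 38.0, 301.1, 392.1, 747.0, 1008.8, 635.6, 400.4, 252.3, 158.9, 0.0 cfs; ΣQ_DR = 3934 cfs.
V = ΣQ_DR · Δt = 3934 × 7200 s = 2.833 × 10^7 ft³.
Over A = 11.7 mi², depth = V / A = 1.04 in.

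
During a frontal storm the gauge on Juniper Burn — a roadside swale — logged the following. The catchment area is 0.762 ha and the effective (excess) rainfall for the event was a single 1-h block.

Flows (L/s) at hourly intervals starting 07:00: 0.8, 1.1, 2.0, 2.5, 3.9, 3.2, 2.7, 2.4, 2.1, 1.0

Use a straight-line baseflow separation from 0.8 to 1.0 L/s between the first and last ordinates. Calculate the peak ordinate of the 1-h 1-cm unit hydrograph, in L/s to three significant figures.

Direct runoff: 0.00, 0.28, 1.16, 1.63, 3.01, 2.29, 1.77, 1.44, 1.12, 0.00 L/s; ΣQ_DR = 12.70 L/s, peak = 3.01 L/s.
Runoff depth d = ΣQ_DR·Δt / A = 12.70 × 3600 / (0.762 ha) = 6.000 mm.
The 1-cm UH is the DRH scaled by (10 mm)/d, so U_p = 3.01 × 10/6.000 = 5.02 L/s.

U_p ≈ 5.02 L/s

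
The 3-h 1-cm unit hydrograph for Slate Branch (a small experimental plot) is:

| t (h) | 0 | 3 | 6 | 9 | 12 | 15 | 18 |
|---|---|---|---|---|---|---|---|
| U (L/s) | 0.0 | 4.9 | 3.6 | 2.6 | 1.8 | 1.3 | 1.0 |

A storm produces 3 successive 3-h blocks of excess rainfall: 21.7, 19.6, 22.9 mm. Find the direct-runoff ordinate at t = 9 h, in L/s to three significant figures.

By discrete convolution, Q_j = Σ (P_i / 10 mm) · U_{j−i}.
At t = 9 h (j=3): Q = (21.7/10)·2.6 + (19.6/10)·3.6 + (22.9/10)·4.9 = 23.9 L/s.

Q ≈ 23.9 L/s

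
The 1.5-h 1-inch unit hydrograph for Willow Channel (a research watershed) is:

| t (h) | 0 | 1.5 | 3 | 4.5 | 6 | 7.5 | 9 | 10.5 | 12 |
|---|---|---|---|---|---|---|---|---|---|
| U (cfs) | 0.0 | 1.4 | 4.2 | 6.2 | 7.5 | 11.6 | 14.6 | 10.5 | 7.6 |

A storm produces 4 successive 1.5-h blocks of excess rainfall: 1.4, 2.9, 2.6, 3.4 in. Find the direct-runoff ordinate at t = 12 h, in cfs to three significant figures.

By discrete convolution, Q_j = Σ (P_i / 1 in) · U_{j−i}.
At t = 12 h (j=8): Q = (1.4/1)·7.6 + (2.9/1)·10.5 + (2.6/1)·14.6 + (3.4/1)·11.6 = 118 cfs.

Q ≈ 118 cfs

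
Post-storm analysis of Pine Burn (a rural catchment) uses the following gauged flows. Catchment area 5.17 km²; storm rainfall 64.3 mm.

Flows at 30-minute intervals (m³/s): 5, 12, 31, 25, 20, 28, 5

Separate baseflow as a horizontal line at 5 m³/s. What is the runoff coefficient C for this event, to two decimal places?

C ≈ 0.49

ΣQ_DR = 91.00 m³/s; V = ΣQ_DR·Δt = 1.638 × 10^5 m³.
Runoff depth d = V / A = 31.68 mm.
C = d / P = 31.68 / 64.3 = 0.49.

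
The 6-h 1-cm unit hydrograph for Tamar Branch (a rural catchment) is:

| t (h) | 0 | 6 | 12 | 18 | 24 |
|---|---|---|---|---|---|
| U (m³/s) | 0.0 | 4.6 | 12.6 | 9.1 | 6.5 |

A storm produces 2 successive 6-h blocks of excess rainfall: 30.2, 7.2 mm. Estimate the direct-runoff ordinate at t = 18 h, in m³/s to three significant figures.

Q ≈ 36.6 m³/s

By discrete convolution, Q_j = Σ (P_i / 10 mm) · U_{j−i}.
At t = 18 h (j=3): Q = (30.2/10)·9.1 + (7.2/10)·12.6 = 36.6 m³/s.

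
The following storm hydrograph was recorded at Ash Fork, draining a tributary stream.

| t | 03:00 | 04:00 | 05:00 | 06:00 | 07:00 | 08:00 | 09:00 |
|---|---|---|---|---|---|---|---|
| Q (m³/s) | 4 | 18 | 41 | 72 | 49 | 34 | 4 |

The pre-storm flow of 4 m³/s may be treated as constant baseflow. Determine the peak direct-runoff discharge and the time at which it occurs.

Subtracting baseflow gives direct-runoff ordinates: 0.0, 14.0, 37.0, 68.0, 45.0, 30.0, 0.0 m³/s.
The maximum is 68.0 m³/s, occurring at the reading for t = 06:00.

Q_p = 68.0 m³/s at t = 06:00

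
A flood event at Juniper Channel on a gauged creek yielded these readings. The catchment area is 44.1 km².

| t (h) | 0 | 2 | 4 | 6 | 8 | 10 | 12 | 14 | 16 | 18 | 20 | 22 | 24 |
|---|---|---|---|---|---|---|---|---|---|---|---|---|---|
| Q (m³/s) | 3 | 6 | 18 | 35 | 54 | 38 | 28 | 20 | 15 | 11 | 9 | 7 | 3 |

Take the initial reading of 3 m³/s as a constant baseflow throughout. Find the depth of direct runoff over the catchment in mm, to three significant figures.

d ≈ 34.0 mm

Direct runoff: 0.0, 3.0, 15.0, 32.0, 51.0, 35.0, 25.0, 17.0, 12.0, 8.0, 6.0, 4.0, 0.0 m³/s; ΣQ_DR = 208.0 m³/s.
V = ΣQ_DR · Δt = 208.0 × 7200 s = 1.498 × 10^6 m³.
Over A = 44.1 km², depth = V / A = 34.0 mm.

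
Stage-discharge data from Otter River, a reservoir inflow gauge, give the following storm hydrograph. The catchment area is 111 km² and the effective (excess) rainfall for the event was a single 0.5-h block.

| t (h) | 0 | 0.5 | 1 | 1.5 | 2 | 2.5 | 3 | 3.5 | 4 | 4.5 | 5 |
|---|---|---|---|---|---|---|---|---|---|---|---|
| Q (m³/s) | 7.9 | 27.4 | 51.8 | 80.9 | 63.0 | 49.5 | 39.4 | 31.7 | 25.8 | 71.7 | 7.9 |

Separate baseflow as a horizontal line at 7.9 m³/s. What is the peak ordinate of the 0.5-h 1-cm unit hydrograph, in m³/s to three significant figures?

U_p ≈ 122 m³/s

Direct runoff: 0.0, 19.5, 43.9, 73.0, 55.1, 41.6, 31.5, 23.8, 17.9, 63.8, 0.0 m³/s; ΣQ_DR = 370.1 m³/s, peak = 73.0 m³/s.
Runoff depth d = ΣQ_DR·Δt / A = 370.1 × 1800 / (111 km²) = 6.002 mm.
The 1-cm UH is the DRH scaled by (10 mm)/d, so U_p = 73.0 × 10/6.002 = 122 m³/s.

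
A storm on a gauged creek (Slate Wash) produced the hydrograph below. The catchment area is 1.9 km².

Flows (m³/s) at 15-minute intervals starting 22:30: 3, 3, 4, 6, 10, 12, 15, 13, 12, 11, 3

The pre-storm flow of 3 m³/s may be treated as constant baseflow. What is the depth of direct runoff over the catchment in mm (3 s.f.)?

Direct runoff: 0.0, 0.0, 1.0, 3.0, 7.0, 9.0, 12.0, 10.0, 9.0, 8.0, 0.0 m³/s; ΣQ_DR = 59.00 m³/s.
V = ΣQ_DR · Δt = 59.00 × 900 s = 53100 m³.
Over A = 1.9 km², depth = V / A = 27.9 mm.

d ≈ 27.9 mm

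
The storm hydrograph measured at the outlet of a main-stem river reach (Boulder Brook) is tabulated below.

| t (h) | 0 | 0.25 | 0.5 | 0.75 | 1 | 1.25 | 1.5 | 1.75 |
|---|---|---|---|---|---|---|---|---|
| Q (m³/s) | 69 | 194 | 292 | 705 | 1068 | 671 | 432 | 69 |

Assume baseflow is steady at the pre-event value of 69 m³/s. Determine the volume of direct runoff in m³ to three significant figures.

V ≈ 2.65 × 10^6 m³

Direct-runoff ordinates (Q − Q_b): 0.0, 125.0, 223.0, 636.0, 999.0, 602.0, 363.0, 0.0 m³/s.
ΣQ_DR = 2948 m³/s.
With Δt = 0.25 h = 900 s, V = ΣQ_DR · Δt = 2948 × 900 = 2.65 × 10^6 m³.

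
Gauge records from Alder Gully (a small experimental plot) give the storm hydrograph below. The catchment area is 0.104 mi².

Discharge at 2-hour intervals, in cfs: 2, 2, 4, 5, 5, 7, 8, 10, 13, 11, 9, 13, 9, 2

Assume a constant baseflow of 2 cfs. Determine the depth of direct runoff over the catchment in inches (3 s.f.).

Direct runoff: 0.0, 0.0, 2.0, 3.0, 3.0, 5.0, 6.0, 8.0, 11.0, 9.0, 7.0, 11.0, 7.0, 0.0 cfs; ΣQ_DR = 72.00 cfs.
V = ΣQ_DR · Δt = 72.00 × 7200 s = 5.184 × 10^5 ft³.
Over A = 0.104 mi², depth = V / A = 2.15 in.

d ≈ 2.15 in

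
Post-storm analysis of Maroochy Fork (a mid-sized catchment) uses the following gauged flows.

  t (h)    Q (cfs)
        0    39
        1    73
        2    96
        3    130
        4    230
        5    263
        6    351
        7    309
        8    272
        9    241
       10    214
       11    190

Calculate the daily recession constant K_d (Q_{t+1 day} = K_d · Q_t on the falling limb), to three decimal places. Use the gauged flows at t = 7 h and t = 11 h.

Between t = 7 h and t = 11 h the flow falls from 309 to 190 cfs over 4×1 h = 4 h.
Per-interval ratio K = (190/309)^(1/4) = 0.8855; K_d = K^(24/1) = 0.054.

K_d ≈ 0.054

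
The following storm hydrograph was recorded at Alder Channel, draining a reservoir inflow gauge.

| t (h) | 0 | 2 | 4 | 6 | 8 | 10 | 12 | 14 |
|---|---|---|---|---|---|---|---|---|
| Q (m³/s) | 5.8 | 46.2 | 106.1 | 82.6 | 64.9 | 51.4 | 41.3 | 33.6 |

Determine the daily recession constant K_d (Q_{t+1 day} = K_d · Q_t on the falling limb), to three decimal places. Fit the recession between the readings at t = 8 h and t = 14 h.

K_d ≈ 0.072

Between t = 8 h and t = 14 h the flow falls from 64.9 to 33.6 m³/s over 3×2 h = 6 h.
Per-interval ratio K = (33.6/64.9)^(1/3) = 0.8030; K_d = K^(24/2) = 0.072.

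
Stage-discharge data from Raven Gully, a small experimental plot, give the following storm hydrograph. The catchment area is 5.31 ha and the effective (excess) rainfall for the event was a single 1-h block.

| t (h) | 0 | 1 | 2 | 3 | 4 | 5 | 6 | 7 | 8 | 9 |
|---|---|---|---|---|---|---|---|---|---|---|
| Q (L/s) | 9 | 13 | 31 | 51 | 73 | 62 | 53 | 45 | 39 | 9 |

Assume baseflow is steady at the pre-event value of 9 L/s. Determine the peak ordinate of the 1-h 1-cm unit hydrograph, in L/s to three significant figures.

U_p ≈ 32.0 L/s

Direct runoff: 0.0, 4.0, 22.0, 42.0, 64.0, 53.0, 44.0, 36.0, 30.0, 0.0 L/s; ΣQ_DR = 295.0 L/s, peak = 64.0 L/s.
Runoff depth d = ΣQ_DR·Δt / A = 295.0 × 3600 / (5.31 ha) = 20.00 mm.
The 1-cm UH is the DRH scaled by (10 mm)/d, so U_p = 64.0 × 10/20.00 = 32.0 L/s.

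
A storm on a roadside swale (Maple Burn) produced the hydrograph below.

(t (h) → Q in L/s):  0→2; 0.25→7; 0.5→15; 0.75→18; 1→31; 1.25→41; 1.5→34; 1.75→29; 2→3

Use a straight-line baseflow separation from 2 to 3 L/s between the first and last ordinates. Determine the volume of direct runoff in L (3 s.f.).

V ≈ 1.42 × 10^5 L

Direct-runoff ordinates (Q − Q_b): 0.00, 4.88, 12.75, 15.62, 28.50, 38.38, 31.25, 26.12, 0.00 L/s.
ΣQ_DR = 157.5 L/s.
With Δt = 0.25 h = 900 s, V = ΣQ_DR · Δt = 157.5 × 900 = 1.42 × 10^5 L.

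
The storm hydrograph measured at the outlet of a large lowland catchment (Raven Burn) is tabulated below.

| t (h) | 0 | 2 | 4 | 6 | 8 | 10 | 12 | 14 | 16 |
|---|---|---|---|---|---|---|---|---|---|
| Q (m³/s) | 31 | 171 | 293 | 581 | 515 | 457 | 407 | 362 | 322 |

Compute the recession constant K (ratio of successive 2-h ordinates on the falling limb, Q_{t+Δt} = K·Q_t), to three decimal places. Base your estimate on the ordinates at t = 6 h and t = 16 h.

K ≈ 0.889

Using the recession-limb readings at t = 6 h and t = 16 h: Q falls from 581 to 322 m³/s over 5 intervals.
K = (Q₂/Q₁)^(1/5) = (322/581)^(1/5) = 0.889.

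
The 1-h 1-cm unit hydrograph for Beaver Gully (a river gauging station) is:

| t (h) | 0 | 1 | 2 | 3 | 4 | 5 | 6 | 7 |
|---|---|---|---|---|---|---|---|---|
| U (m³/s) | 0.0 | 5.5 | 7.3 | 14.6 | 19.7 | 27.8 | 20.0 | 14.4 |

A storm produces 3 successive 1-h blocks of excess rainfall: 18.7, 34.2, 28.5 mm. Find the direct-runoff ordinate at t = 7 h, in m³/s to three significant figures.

By discrete convolution, Q_j = Σ (P_i / 10 mm) · U_{j−i}.
At t = 7 h (j=7): Q = (18.7/10)·14.4 + (34.2/10)·20.0 + (28.5/10)·27.8 = 175 m³/s.

Q ≈ 175 m³/s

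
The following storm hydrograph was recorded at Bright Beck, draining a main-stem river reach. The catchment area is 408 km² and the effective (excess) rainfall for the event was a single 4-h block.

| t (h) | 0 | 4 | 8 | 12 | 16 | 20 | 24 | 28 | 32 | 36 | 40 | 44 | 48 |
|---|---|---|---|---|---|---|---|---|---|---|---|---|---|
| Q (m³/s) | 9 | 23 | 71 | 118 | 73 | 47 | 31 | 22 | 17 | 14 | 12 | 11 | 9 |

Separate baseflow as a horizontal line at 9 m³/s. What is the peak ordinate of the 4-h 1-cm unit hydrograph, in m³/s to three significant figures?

Direct runoff: 0.0, 14.0, 62.0, 109.0, 64.0, 38.0, 22.0, 13.0, 8.0, 5.0, 3.0, 2.0, 0.0 m³/s; ΣQ_DR = 340.0 m³/s, peak = 109.0 m³/s.
Runoff depth d = ΣQ_DR·Δt / A = 340.0 × 14400 / (408 km²) = 12.00 mm.
The 1-cm UH is the DRH scaled by (10 mm)/d, so U_p = 109.0 × 10/12.00 = 90.8 m³/s.

U_p ≈ 90.8 m³/s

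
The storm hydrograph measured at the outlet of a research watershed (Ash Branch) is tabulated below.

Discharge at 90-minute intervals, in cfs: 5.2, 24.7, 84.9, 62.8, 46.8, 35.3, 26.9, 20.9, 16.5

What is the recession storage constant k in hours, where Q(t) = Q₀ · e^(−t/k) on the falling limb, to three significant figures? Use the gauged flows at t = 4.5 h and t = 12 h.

On the falling limb, Q drops from 62.8 to 16.5 cfs between t = 4.5 h and t = 12 h (Δt = 7.5 h).
k = −Δt / ln(Q₂/Q₁) = −7.5 / ln(16.5/62.8) = 5.61 h.

k ≈ 5.61 h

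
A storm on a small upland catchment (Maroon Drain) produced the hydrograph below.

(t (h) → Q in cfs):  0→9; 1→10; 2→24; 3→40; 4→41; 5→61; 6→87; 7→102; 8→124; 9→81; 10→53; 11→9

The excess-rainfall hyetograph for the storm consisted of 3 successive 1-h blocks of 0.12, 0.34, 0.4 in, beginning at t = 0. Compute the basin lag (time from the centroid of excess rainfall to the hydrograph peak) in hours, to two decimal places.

t_L ≈ 6.17 h

Centroid of excess rainfall: t_c = Σ P_i·t̄_i / ΣP_i = 1.8256 h (block centres at 0.5, 1.5, 2.5 h).
Hydrograph peak occurs at t = 8 h, so basin lag t_L = 8 − 1.8256 = 6.17 h.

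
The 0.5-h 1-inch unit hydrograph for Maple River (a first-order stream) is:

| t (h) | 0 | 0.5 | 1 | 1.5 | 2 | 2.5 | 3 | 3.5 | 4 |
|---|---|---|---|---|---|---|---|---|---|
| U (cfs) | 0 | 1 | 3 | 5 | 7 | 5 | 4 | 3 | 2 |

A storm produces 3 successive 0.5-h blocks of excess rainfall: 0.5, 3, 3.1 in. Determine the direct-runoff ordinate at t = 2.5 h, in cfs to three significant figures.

By discrete convolution, Q_j = Σ (P_i / 1 in) · U_{j−i}.
At t = 2.5 h (j=5): Q = (0.5/1)·5 + (3/1)·7 + (3.1/1)·5 = 39.0 cfs.

Q ≈ 39.0 cfs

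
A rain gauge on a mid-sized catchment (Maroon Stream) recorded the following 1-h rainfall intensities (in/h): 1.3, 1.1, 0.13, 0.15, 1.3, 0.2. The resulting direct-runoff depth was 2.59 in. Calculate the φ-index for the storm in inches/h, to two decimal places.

φ ≈ 0.37 in/h

Only the 3 blocks with intensity above φ contribute runoff: 1.3, 1.1, 1.3 in/h.
Σ(I−φ)·Δt = d  ⇒  (1.3+1.1+1.3 − 3φ)·1 = 2.59
φ = (3.700 − 2.59/1) / 3 = 0.37 in/h.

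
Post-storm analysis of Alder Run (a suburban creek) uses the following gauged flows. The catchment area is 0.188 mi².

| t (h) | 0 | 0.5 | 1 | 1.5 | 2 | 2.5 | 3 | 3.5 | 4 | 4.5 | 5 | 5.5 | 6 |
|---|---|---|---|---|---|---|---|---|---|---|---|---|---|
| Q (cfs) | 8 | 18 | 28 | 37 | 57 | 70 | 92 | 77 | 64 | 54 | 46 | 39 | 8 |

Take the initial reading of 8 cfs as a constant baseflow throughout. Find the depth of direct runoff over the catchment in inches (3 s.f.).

Direct runoff: 0.0, 10.0, 20.0, 29.0, 49.0, 62.0, 84.0, 69.0, 56.0, 46.0, 38.0, 31.0, 0.0 cfs; ΣQ_DR = 494.0 cfs.
V = ΣQ_DR · Δt = 494.0 × 1800 s = 8.892 × 10^5 ft³.
Over A = 0.188 mi², depth = V / A = 2.04 in.

d ≈ 2.04 in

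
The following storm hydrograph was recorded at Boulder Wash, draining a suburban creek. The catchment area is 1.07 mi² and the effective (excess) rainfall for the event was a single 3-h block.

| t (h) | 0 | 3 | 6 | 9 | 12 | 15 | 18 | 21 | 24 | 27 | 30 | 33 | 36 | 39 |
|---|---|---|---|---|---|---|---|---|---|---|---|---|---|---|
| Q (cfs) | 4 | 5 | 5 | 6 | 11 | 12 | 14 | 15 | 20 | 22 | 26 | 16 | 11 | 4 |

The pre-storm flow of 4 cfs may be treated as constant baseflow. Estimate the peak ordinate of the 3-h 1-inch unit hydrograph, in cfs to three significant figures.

Direct runoff: 0.0, 1.0, 1.0, 2.0, 7.0, 8.0, 10.0, 11.0, 16.0, 18.0, 22.0, 12.0, 7.0, 0.0 cfs; ΣQ_DR = 115.0 cfs, peak = 22.0 cfs.
Runoff depth d = ΣQ_DR·Δt / A = 115.0 × 10800 / (1.07 mi²) = 0.4996 in.
The 1-inch UH is the DRH scaled by (1 in)/d, so U_p = 22.0 × 1/0.4996 = 44.0 cfs.

U_p ≈ 44.0 cfs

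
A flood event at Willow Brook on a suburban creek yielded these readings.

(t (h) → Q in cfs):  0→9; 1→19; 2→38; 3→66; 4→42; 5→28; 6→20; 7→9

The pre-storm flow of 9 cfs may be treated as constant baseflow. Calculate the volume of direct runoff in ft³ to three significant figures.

V ≈ 5.72 × 10^5 ft³

Direct-runoff ordinates (Q − Q_b): 0.0, 10.0, 29.0, 57.0, 33.0, 19.0, 11.0, 0.0 cfs.
ΣQ_DR = 159.0 cfs.
With Δt = 1 h = 3600 s, V = ΣQ_DR · Δt = 159.0 × 3600 = 5.72 × 10^5 ft³.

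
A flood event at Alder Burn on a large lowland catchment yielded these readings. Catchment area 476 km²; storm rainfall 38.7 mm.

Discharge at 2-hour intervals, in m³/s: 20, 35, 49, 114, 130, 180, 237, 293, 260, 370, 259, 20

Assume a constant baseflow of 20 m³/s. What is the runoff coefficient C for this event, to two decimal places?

C ≈ 0.68

ΣQ_DR = 1727 m³/s; V = ΣQ_DR·Δt = 1.243 × 10^7 m³.
Runoff depth d = V / A = 26.12 mm.
C = d / P = 26.12 / 38.7 = 0.68.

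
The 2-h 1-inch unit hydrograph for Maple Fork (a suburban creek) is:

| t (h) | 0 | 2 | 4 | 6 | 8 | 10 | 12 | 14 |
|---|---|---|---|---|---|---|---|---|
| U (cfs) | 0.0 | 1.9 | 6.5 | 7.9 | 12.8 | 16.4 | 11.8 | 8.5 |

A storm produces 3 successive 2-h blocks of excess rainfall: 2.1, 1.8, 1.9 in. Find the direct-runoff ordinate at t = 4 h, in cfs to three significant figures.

By discrete convolution, Q_j = Σ (P_i / 1 in) · U_{j−i}.
At t = 4 h (j=2): Q = (2.1/1)·6.5 + (1.8/1)·1.9 + (1.9/1)·0.0 = 17.1 cfs.

Q ≈ 17.1 cfs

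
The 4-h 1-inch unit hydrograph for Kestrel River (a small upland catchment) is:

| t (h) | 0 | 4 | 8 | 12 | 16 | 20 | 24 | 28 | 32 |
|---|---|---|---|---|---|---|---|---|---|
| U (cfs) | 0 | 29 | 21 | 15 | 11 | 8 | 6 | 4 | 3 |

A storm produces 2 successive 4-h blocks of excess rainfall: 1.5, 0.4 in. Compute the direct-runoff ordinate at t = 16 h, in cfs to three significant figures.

Q ≈ 22.5 cfs

By discrete convolution, Q_j = Σ (P_i / 1 in) · U_{j−i}.
At t = 16 h (j=4): Q = (1.5/1)·11 + (0.4/1)·15 = 22.5 cfs.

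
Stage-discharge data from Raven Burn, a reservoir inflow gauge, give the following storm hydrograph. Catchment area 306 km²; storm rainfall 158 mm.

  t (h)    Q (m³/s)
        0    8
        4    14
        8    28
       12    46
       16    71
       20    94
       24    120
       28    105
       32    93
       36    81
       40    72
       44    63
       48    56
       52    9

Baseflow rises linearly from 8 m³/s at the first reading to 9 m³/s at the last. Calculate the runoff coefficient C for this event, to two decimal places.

ΣQ_DR = 741.0 m³/s; V = ΣQ_DR·Δt = 1.067 × 10^7 m³.
Runoff depth d = V / A = 34.87 mm.
C = d / P = 34.87 / 158 = 0.22.

C ≈ 0.22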